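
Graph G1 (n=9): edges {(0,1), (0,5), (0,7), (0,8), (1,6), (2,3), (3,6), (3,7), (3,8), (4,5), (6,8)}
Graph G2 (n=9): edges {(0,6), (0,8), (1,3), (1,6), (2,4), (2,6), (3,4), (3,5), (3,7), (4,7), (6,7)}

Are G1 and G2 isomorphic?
Yes, isomorphic

The graphs are isomorphic.
One valid mapping φ: V(G1) → V(G2): 0→6, 1→2, 2→5, 3→3, 4→8, 5→0, 6→4, 7→1, 8→7

Verify φ preserves adjacency — for each edge of G1, its image is an edge of G2:
  (0,1) → (φ(0),φ(1)) = (2,6) ∈ E(G2) ✓
  (0,5) → (φ(0),φ(5)) = (0,6) ∈ E(G2) ✓
  (0,7) → (φ(0),φ(7)) = (1,6) ∈ E(G2) ✓
  (0,8) → (φ(0),φ(8)) = (6,7) ∈ E(G2) ✓
  (1,6) → (φ(1),φ(6)) = (2,4) ∈ E(G2) ✓
  (2,3) → (φ(2),φ(3)) = (3,5) ∈ E(G2) ✓
  (3,6) → (φ(3),φ(6)) = (3,4) ∈ E(G2) ✓
  (3,7) → (φ(3),φ(7)) = (1,3) ∈ E(G2) ✓
  (3,8) → (φ(3),φ(8)) = (3,7) ∈ E(G2) ✓
  (4,5) → (φ(4),φ(5)) = (0,8) ∈ E(G2) ✓
  (6,8) → (φ(6),φ(8)) = (4,7) ∈ E(G2) ✓
All 11 edges of G1 map to edges of G2, and |E(G1)| = |E(G2)| = 11, so φ is a bijection on edges as well as vertices. Hence G1 ≅ G2.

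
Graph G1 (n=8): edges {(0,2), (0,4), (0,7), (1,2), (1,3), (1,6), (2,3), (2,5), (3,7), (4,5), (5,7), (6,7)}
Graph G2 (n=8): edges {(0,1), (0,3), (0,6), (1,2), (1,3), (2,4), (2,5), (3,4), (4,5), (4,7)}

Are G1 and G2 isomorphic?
No, not isomorphic

The graphs are NOT isomorphic.

Degrees in G1: deg(0)=3, deg(1)=3, deg(2)=4, deg(3)=3, deg(4)=2, deg(5)=3, deg(6)=2, deg(7)=4.
Sorted degree sequence of G1: [4, 4, 3, 3, 3, 3, 2, 2].
Degrees in G2: deg(0)=3, deg(1)=3, deg(2)=3, deg(3)=3, deg(4)=4, deg(5)=2, deg(6)=1, deg(7)=1.
Sorted degree sequence of G2: [4, 3, 3, 3, 3, 2, 1, 1].
The (sorted) degree sequence is an isomorphism invariant, so since G1 and G2 have different degree sequences they cannot be isomorphic.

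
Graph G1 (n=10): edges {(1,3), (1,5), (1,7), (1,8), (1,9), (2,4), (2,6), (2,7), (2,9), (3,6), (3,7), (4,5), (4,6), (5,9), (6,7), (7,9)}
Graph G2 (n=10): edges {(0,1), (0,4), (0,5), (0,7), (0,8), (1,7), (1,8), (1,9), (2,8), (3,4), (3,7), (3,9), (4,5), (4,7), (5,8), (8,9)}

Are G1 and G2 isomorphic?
Yes, isomorphic

The graphs are isomorphic.
One valid mapping φ: V(G1) → V(G2): 0→6, 1→8, 2→7, 3→5, 4→3, 5→9, 6→4, 7→0, 8→2, 9→1

Verify φ preserves adjacency — for each edge of G1, its image is an edge of G2:
  (1,3) → (φ(1),φ(3)) = (5,8) ∈ E(G2) ✓
  (1,5) → (φ(1),φ(5)) = (8,9) ∈ E(G2) ✓
  (1,7) → (φ(1),φ(7)) = (0,8) ∈ E(G2) ✓
  (1,8) → (φ(1),φ(8)) = (2,8) ∈ E(G2) ✓
  (1,9) → (φ(1),φ(9)) = (1,8) ∈ E(G2) ✓
  (2,4) → (φ(2),φ(4)) = (3,7) ∈ E(G2) ✓
  (2,6) → (φ(2),φ(6)) = (4,7) ∈ E(G2) ✓
  (2,7) → (φ(2),φ(7)) = (0,7) ∈ E(G2) ✓
  (2,9) → (φ(2),φ(9)) = (1,7) ∈ E(G2) ✓
  (3,6) → (φ(3),φ(6)) = (4,5) ∈ E(G2) ✓
  (3,7) → (φ(3),φ(7)) = (0,5) ∈ E(G2) ✓
  (4,5) → (φ(4),φ(5)) = (3,9) ∈ E(G2) ✓
  (4,6) → (φ(4),φ(6)) = (3,4) ∈ E(G2) ✓
  (5,9) → (φ(5),φ(9)) = (1,9) ∈ E(G2) ✓
  (6,7) → (φ(6),φ(7)) = (0,4) ∈ E(G2) ✓
  (7,9) → (φ(7),φ(9)) = (0,1) ∈ E(G2) ✓
All 16 edges of G1 map to edges of G2, and |E(G1)| = |E(G2)| = 16, so φ is a bijection on edges as well as vertices. Hence G1 ≅ G2.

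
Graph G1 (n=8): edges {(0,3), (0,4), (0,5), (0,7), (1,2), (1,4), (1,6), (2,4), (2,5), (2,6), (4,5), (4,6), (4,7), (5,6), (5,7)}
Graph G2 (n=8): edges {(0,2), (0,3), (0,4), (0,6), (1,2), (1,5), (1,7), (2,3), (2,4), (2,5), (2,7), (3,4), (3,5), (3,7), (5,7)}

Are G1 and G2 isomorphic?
Yes, isomorphic

The graphs are isomorphic.
One valid mapping φ: V(G1) → V(G2): 0→0, 1→1, 2→7, 3→6, 4→2, 5→3, 6→5, 7→4

Verify φ preserves adjacency — for each edge of G1, its image is an edge of G2:
  (0,3) → (φ(0),φ(3)) = (0,6) ∈ E(G2) ✓
  (0,4) → (φ(0),φ(4)) = (0,2) ∈ E(G2) ✓
  (0,5) → (φ(0),φ(5)) = (0,3) ∈ E(G2) ✓
  (0,7) → (φ(0),φ(7)) = (0,4) ∈ E(G2) ✓
  (1,2) → (φ(1),φ(2)) = (1,7) ∈ E(G2) ✓
  (1,4) → (φ(1),φ(4)) = (1,2) ∈ E(G2) ✓
  (1,6) → (φ(1),φ(6)) = (1,5) ∈ E(G2) ✓
  (2,4) → (φ(2),φ(4)) = (2,7) ∈ E(G2) ✓
  (2,5) → (φ(2),φ(5)) = (3,7) ∈ E(G2) ✓
  (2,6) → (φ(2),φ(6)) = (5,7) ∈ E(G2) ✓
  (4,5) → (φ(4),φ(5)) = (2,3) ∈ E(G2) ✓
  (4,6) → (φ(4),φ(6)) = (2,5) ∈ E(G2) ✓
  (4,7) → (φ(4),φ(7)) = (2,4) ∈ E(G2) ✓
  (5,6) → (φ(5),φ(6)) = (3,5) ∈ E(G2) ✓
  (5,7) → (φ(5),φ(7)) = (3,4) ∈ E(G2) ✓
All 15 edges of G1 map to edges of G2, and |E(G1)| = |E(G2)| = 15, so φ is a bijection on edges as well as vertices. Hence G1 ≅ G2.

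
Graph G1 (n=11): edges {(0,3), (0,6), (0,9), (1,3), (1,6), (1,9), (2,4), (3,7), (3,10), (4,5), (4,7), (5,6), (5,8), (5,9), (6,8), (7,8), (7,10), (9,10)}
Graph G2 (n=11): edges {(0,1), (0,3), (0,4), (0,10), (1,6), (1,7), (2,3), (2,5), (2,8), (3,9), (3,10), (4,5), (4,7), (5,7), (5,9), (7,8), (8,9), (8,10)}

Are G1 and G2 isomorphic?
Yes, isomorphic

The graphs are isomorphic.
One valid mapping φ: V(G1) → V(G2): 0→9, 1→2, 2→6, 3→3, 4→1, 5→7, 6→5, 7→0, 8→4, 9→8, 10→10

Verify φ preserves adjacency — for each edge of G1, its image is an edge of G2:
  (0,3) → (φ(0),φ(3)) = (3,9) ∈ E(G2) ✓
  (0,6) → (φ(0),φ(6)) = (5,9) ∈ E(G2) ✓
  (0,9) → (φ(0),φ(9)) = (8,9) ∈ E(G2) ✓
  (1,3) → (φ(1),φ(3)) = (2,3) ∈ E(G2) ✓
  (1,6) → (φ(1),φ(6)) = (2,5) ∈ E(G2) ✓
  (1,9) → (φ(1),φ(9)) = (2,8) ∈ E(G2) ✓
  (2,4) → (φ(2),φ(4)) = (1,6) ∈ E(G2) ✓
  (3,7) → (φ(3),φ(7)) = (0,3) ∈ E(G2) ✓
  (3,10) → (φ(3),φ(10)) = (3,10) ∈ E(G2) ✓
  (4,5) → (φ(4),φ(5)) = (1,7) ∈ E(G2) ✓
  (4,7) → (φ(4),φ(7)) = (0,1) ∈ E(G2) ✓
  (5,6) → (φ(5),φ(6)) = (5,7) ∈ E(G2) ✓
  (5,8) → (φ(5),φ(8)) = (4,7) ∈ E(G2) ✓
  (5,9) → (φ(5),φ(9)) = (7,8) ∈ E(G2) ✓
  (6,8) → (φ(6),φ(8)) = (4,5) ∈ E(G2) ✓
  (7,8) → (φ(7),φ(8)) = (0,4) ∈ E(G2) ✓
  (7,10) → (φ(7),φ(10)) = (0,10) ∈ E(G2) ✓
  (9,10) → (φ(9),φ(10)) = (8,10) ∈ E(G2) ✓
All 18 edges of G1 map to edges of G2, and |E(G1)| = |E(G2)| = 18, so φ is a bijection on edges as well as vertices. Hence G1 ≅ G2.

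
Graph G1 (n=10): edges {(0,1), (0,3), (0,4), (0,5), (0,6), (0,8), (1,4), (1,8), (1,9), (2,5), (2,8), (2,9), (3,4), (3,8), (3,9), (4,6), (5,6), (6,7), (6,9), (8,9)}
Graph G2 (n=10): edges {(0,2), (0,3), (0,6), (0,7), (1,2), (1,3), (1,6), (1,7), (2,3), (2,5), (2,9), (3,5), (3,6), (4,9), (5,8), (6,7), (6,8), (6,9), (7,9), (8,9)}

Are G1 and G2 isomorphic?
Yes, isomorphic

The graphs are isomorphic.
One valid mapping φ: V(G1) → V(G2): 0→6, 1→0, 2→5, 3→1, 4→7, 5→8, 6→9, 7→4, 8→3, 9→2

Verify φ preserves adjacency — for each edge of G1, its image is an edge of G2:
  (0,1) → (φ(0),φ(1)) = (0,6) ∈ E(G2) ✓
  (0,3) → (φ(0),φ(3)) = (1,6) ∈ E(G2) ✓
  (0,4) → (φ(0),φ(4)) = (6,7) ∈ E(G2) ✓
  (0,5) → (φ(0),φ(5)) = (6,8) ∈ E(G2) ✓
  (0,6) → (φ(0),φ(6)) = (6,9) ∈ E(G2) ✓
  (0,8) → (φ(0),φ(8)) = (3,6) ∈ E(G2) ✓
  (1,4) → (φ(1),φ(4)) = (0,7) ∈ E(G2) ✓
  (1,8) → (φ(1),φ(8)) = (0,3) ∈ E(G2) ✓
  (1,9) → (φ(1),φ(9)) = (0,2) ∈ E(G2) ✓
  (2,5) → (φ(2),φ(5)) = (5,8) ∈ E(G2) ✓
  (2,8) → (φ(2),φ(8)) = (3,5) ∈ E(G2) ✓
  (2,9) → (φ(2),φ(9)) = (2,5) ∈ E(G2) ✓
  (3,4) → (φ(3),φ(4)) = (1,7) ∈ E(G2) ✓
  (3,8) → (φ(3),φ(8)) = (1,3) ∈ E(G2) ✓
  (3,9) → (φ(3),φ(9)) = (1,2) ∈ E(G2) ✓
  (4,6) → (φ(4),φ(6)) = (7,9) ∈ E(G2) ✓
  (5,6) → (φ(5),φ(6)) = (8,9) ∈ E(G2) ✓
  (6,7) → (φ(6),φ(7)) = (4,9) ∈ E(G2) ✓
  (6,9) → (φ(6),φ(9)) = (2,9) ∈ E(G2) ✓
  (8,9) → (φ(8),φ(9)) = (2,3) ∈ E(G2) ✓
All 20 edges of G1 map to edges of G2, and |E(G1)| = |E(G2)| = 20, so φ is a bijection on edges as well as vertices. Hence G1 ≅ G2.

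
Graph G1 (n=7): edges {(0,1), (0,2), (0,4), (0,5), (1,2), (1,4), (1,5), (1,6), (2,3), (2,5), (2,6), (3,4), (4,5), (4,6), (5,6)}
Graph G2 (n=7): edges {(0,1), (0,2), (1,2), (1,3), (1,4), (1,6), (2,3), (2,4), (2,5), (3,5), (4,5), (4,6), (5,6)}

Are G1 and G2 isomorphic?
No, not isomorphic

The graphs are NOT isomorphic.

Counting triangles (3-cliques): G1 has 12, G2 has 7.
Triangle count is an isomorphism invariant, so differing triangle counts rule out isomorphism.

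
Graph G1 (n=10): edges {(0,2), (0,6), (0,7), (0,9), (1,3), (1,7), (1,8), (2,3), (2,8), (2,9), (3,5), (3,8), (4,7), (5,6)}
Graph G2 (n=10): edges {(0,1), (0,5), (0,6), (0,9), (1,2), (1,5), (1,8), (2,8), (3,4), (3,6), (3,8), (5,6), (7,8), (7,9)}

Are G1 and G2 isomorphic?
Yes, isomorphic

The graphs are isomorphic.
One valid mapping φ: V(G1) → V(G2): 0→8, 1→6, 2→1, 3→0, 4→4, 5→9, 6→7, 7→3, 8→5, 9→2

Verify φ preserves adjacency — for each edge of G1, its image is an edge of G2:
  (0,2) → (φ(0),φ(2)) = (1,8) ∈ E(G2) ✓
  (0,6) → (φ(0),φ(6)) = (7,8) ∈ E(G2) ✓
  (0,7) → (φ(0),φ(7)) = (3,8) ∈ E(G2) ✓
  (0,9) → (φ(0),φ(9)) = (2,8) ∈ E(G2) ✓
  (1,3) → (φ(1),φ(3)) = (0,6) ∈ E(G2) ✓
  (1,7) → (φ(1),φ(7)) = (3,6) ∈ E(G2) ✓
  (1,8) → (φ(1),φ(8)) = (5,6) ∈ E(G2) ✓
  (2,3) → (φ(2),φ(3)) = (0,1) ∈ E(G2) ✓
  (2,8) → (φ(2),φ(8)) = (1,5) ∈ E(G2) ✓
  (2,9) → (φ(2),φ(9)) = (1,2) ∈ E(G2) ✓
  (3,5) → (φ(3),φ(5)) = (0,9) ∈ E(G2) ✓
  (3,8) → (φ(3),φ(8)) = (0,5) ∈ E(G2) ✓
  (4,7) → (φ(4),φ(7)) = (3,4) ∈ E(G2) ✓
  (5,6) → (φ(5),φ(6)) = (7,9) ∈ E(G2) ✓
All 14 edges of G1 map to edges of G2, and |E(G1)| = |E(G2)| = 14, so φ is a bijection on edges as well as vertices. Hence G1 ≅ G2.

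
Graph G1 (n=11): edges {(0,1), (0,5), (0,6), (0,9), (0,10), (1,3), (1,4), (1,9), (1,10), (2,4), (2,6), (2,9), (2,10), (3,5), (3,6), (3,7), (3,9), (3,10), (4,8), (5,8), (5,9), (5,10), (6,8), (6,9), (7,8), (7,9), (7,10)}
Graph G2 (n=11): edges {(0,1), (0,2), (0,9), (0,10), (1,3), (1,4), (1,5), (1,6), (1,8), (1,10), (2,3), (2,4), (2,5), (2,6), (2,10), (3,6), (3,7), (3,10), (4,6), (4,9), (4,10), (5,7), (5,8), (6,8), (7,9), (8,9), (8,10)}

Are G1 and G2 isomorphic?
Yes, isomorphic

The graphs are isomorphic.
One valid mapping φ: V(G1) → V(G2): 0→6, 1→3, 2→5, 3→10, 4→7, 5→4, 6→8, 7→0, 8→9, 9→1, 10→2

Verify φ preserves adjacency — for each edge of G1, its image is an edge of G2:
  (0,1) → (φ(0),φ(1)) = (3,6) ∈ E(G2) ✓
  (0,5) → (φ(0),φ(5)) = (4,6) ∈ E(G2) ✓
  (0,6) → (φ(0),φ(6)) = (6,8) ∈ E(G2) ✓
  (0,9) → (φ(0),φ(9)) = (1,6) ∈ E(G2) ✓
  (0,10) → (φ(0),φ(10)) = (2,6) ∈ E(G2) ✓
  (1,3) → (φ(1),φ(3)) = (3,10) ∈ E(G2) ✓
  (1,4) → (φ(1),φ(4)) = (3,7) ∈ E(G2) ✓
  (1,9) → (φ(1),φ(9)) = (1,3) ∈ E(G2) ✓
  (1,10) → (φ(1),φ(10)) = (2,3) ∈ E(G2) ✓
  (2,4) → (φ(2),φ(4)) = (5,7) ∈ E(G2) ✓
  (2,6) → (φ(2),φ(6)) = (5,8) ∈ E(G2) ✓
  (2,9) → (φ(2),φ(9)) = (1,5) ∈ E(G2) ✓
  (2,10) → (φ(2),φ(10)) = (2,5) ∈ E(G2) ✓
  (3,5) → (φ(3),φ(5)) = (4,10) ∈ E(G2) ✓
  (3,6) → (φ(3),φ(6)) = (8,10) ∈ E(G2) ✓
  (3,7) → (φ(3),φ(7)) = (0,10) ∈ E(G2) ✓
  (3,9) → (φ(3),φ(9)) = (1,10) ∈ E(G2) ✓
  (3,10) → (φ(3),φ(10)) = (2,10) ∈ E(G2) ✓
  (4,8) → (φ(4),φ(8)) = (7,9) ∈ E(G2) ✓
  (5,8) → (φ(5),φ(8)) = (4,9) ∈ E(G2) ✓
  (5,9) → (φ(5),φ(9)) = (1,4) ∈ E(G2) ✓
  (5,10) → (φ(5),φ(10)) = (2,4) ∈ E(G2) ✓
  (6,8) → (φ(6),φ(8)) = (8,9) ∈ E(G2) ✓
  (6,9) → (φ(6),φ(9)) = (1,8) ∈ E(G2) ✓
  (7,8) → (φ(7),φ(8)) = (0,9) ∈ E(G2) ✓
  (7,9) → (φ(7),φ(9)) = (0,1) ∈ E(G2) ✓
  (7,10) → (φ(7),φ(10)) = (0,2) ∈ E(G2) ✓
All 27 edges of G1 map to edges of G2, and |E(G1)| = |E(G2)| = 27, so φ is a bijection on edges as well as vertices. Hence G1 ≅ G2.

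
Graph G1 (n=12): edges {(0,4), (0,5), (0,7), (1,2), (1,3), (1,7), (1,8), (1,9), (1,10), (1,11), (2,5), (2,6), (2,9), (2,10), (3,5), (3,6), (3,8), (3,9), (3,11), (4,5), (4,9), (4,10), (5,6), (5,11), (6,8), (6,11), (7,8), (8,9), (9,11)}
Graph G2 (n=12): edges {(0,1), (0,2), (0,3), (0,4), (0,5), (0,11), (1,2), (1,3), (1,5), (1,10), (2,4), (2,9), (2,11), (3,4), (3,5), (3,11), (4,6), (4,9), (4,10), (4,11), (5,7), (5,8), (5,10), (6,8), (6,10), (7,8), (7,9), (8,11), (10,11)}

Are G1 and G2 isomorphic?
Yes, isomorphic

The graphs are isomorphic.
One valid mapping φ: V(G1) → V(G2): 0→7, 1→4, 2→10, 3→0, 4→8, 5→5, 6→1, 7→9, 8→2, 9→11, 10→6, 11→3

Verify φ preserves adjacency — for each edge of G1, its image is an edge of G2:
  (0,4) → (φ(0),φ(4)) = (7,8) ∈ E(G2) ✓
  (0,5) → (φ(0),φ(5)) = (5,7) ∈ E(G2) ✓
  (0,7) → (φ(0),φ(7)) = (7,9) ∈ E(G2) ✓
  (1,2) → (φ(1),φ(2)) = (4,10) ∈ E(G2) ✓
  (1,3) → (φ(1),φ(3)) = (0,4) ∈ E(G2) ✓
  (1,7) → (φ(1),φ(7)) = (4,9) ∈ E(G2) ✓
  (1,8) → (φ(1),φ(8)) = (2,4) ∈ E(G2) ✓
  (1,9) → (φ(1),φ(9)) = (4,11) ∈ E(G2) ✓
  (1,10) → (φ(1),φ(10)) = (4,6) ∈ E(G2) ✓
  (1,11) → (φ(1),φ(11)) = (3,4) ∈ E(G2) ✓
  (2,5) → (φ(2),φ(5)) = (5,10) ∈ E(G2) ✓
  (2,6) → (φ(2),φ(6)) = (1,10) ∈ E(G2) ✓
  (2,9) → (φ(2),φ(9)) = (10,11) ∈ E(G2) ✓
  (2,10) → (φ(2),φ(10)) = (6,10) ∈ E(G2) ✓
  (3,5) → (φ(3),φ(5)) = (0,5) ∈ E(G2) ✓
  (3,6) → (φ(3),φ(6)) = (0,1) ∈ E(G2) ✓
  (3,8) → (φ(3),φ(8)) = (0,2) ∈ E(G2) ✓
  (3,9) → (φ(3),φ(9)) = (0,11) ∈ E(G2) ✓
  (3,11) → (φ(3),φ(11)) = (0,3) ∈ E(G2) ✓
  (4,5) → (φ(4),φ(5)) = (5,8) ∈ E(G2) ✓
  (4,9) → (φ(4),φ(9)) = (8,11) ∈ E(G2) ✓
  (4,10) → (φ(4),φ(10)) = (6,8) ∈ E(G2) ✓
  (5,6) → (φ(5),φ(6)) = (1,5) ∈ E(G2) ✓
  (5,11) → (φ(5),φ(11)) = (3,5) ∈ E(G2) ✓
  (6,8) → (φ(6),φ(8)) = (1,2) ∈ E(G2) ✓
  (6,11) → (φ(6),φ(11)) = (1,3) ∈ E(G2) ✓
  (7,8) → (φ(7),φ(8)) = (2,9) ∈ E(G2) ✓
  (8,9) → (φ(8),φ(9)) = (2,11) ∈ E(G2) ✓
  (9,11) → (φ(9),φ(11)) = (3,11) ∈ E(G2) ✓
All 29 edges of G1 map to edges of G2, and |E(G1)| = |E(G2)| = 29, so φ is a bijection on edges as well as vertices. Hence G1 ≅ G2.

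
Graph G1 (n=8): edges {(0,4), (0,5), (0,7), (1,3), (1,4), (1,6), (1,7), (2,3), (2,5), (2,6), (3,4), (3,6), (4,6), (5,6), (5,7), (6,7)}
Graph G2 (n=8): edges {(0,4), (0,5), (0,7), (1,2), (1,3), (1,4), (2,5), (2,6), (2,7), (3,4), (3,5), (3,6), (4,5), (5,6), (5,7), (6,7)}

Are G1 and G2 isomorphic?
Yes, isomorphic

The graphs are isomorphic.
One valid mapping φ: V(G1) → V(G2): 0→1, 1→6, 2→0, 3→7, 4→2, 5→4, 6→5, 7→3

Verify φ preserves adjacency — for each edge of G1, its image is an edge of G2:
  (0,4) → (φ(0),φ(4)) = (1,2) ∈ E(G2) ✓
  (0,5) → (φ(0),φ(5)) = (1,4) ∈ E(G2) ✓
  (0,7) → (φ(0),φ(7)) = (1,3) ∈ E(G2) ✓
  (1,3) → (φ(1),φ(3)) = (6,7) ∈ E(G2) ✓
  (1,4) → (φ(1),φ(4)) = (2,6) ∈ E(G2) ✓
  (1,6) → (φ(1),φ(6)) = (5,6) ∈ E(G2) ✓
  (1,7) → (φ(1),φ(7)) = (3,6) ∈ E(G2) ✓
  (2,3) → (φ(2),φ(3)) = (0,7) ∈ E(G2) ✓
  (2,5) → (φ(2),φ(5)) = (0,4) ∈ E(G2) ✓
  (2,6) → (φ(2),φ(6)) = (0,5) ∈ E(G2) ✓
  (3,4) → (φ(3),φ(4)) = (2,7) ∈ E(G2) ✓
  (3,6) → (φ(3),φ(6)) = (5,7) ∈ E(G2) ✓
  (4,6) → (φ(4),φ(6)) = (2,5) ∈ E(G2) ✓
  (5,6) → (φ(5),φ(6)) = (4,5) ∈ E(G2) ✓
  (5,7) → (φ(5),φ(7)) = (3,4) ∈ E(G2) ✓
  (6,7) → (φ(6),φ(7)) = (3,5) ∈ E(G2) ✓
All 16 edges of G1 map to edges of G2, and |E(G1)| = |E(G2)| = 16, so φ is a bijection on edges as well as vertices. Hence G1 ≅ G2.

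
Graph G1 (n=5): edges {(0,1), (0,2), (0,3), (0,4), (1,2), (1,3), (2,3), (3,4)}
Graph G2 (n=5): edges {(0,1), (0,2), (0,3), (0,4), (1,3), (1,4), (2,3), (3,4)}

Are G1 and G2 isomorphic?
Yes, isomorphic

The graphs are isomorphic.
One valid mapping φ: V(G1) → V(G2): 0→3, 1→4, 2→1, 3→0, 4→2

Verify φ preserves adjacency — for each edge of G1, its image is an edge of G2:
  (0,1) → (φ(0),φ(1)) = (3,4) ∈ E(G2) ✓
  (0,2) → (φ(0),φ(2)) = (1,3) ∈ E(G2) ✓
  (0,3) → (φ(0),φ(3)) = (0,3) ∈ E(G2) ✓
  (0,4) → (φ(0),φ(4)) = (2,3) ∈ E(G2) ✓
  (1,2) → (φ(1),φ(2)) = (1,4) ∈ E(G2) ✓
  (1,3) → (φ(1),φ(3)) = (0,4) ∈ E(G2) ✓
  (2,3) → (φ(2),φ(3)) = (0,1) ∈ E(G2) ✓
  (3,4) → (φ(3),φ(4)) = (0,2) ∈ E(G2) ✓
All 8 edges of G1 map to edges of G2, and |E(G1)| = |E(G2)| = 8, so φ is a bijection on edges as well as vertices. Hence G1 ≅ G2.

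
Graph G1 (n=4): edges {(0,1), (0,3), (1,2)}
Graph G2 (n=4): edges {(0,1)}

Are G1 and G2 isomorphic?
No, not isomorphic

The graphs are NOT isomorphic.

Counting edges: G1 has 3 edge(s); G2 has 1 edge(s).
Edge count is an isomorphism invariant (a bijection on vertices induces a bijection on edges), so differing edge counts rule out isomorphism.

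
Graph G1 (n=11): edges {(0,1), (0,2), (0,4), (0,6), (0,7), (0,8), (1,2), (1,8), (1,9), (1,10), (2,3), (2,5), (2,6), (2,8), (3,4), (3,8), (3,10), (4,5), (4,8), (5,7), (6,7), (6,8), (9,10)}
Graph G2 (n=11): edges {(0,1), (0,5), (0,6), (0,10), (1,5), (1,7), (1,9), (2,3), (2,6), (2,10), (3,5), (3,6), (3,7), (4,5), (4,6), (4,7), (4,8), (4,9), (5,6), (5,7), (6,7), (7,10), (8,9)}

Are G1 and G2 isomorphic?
Yes, isomorphic

The graphs are isomorphic.
One valid mapping φ: V(G1) → V(G2): 0→6, 1→4, 2→7, 3→1, 4→0, 5→10, 6→3, 7→2, 8→5, 9→8, 10→9

Verify φ preserves adjacency — for each edge of G1, its image is an edge of G2:
  (0,1) → (φ(0),φ(1)) = (4,6) ∈ E(G2) ✓
  (0,2) → (φ(0),φ(2)) = (6,7) ∈ E(G2) ✓
  (0,4) → (φ(0),φ(4)) = (0,6) ∈ E(G2) ✓
  (0,6) → (φ(0),φ(6)) = (3,6) ∈ E(G2) ✓
  (0,7) → (φ(0),φ(7)) = (2,6) ∈ E(G2) ✓
  (0,8) → (φ(0),φ(8)) = (5,6) ∈ E(G2) ✓
  (1,2) → (φ(1),φ(2)) = (4,7) ∈ E(G2) ✓
  (1,8) → (φ(1),φ(8)) = (4,5) ∈ E(G2) ✓
  (1,9) → (φ(1),φ(9)) = (4,8) ∈ E(G2) ✓
  (1,10) → (φ(1),φ(10)) = (4,9) ∈ E(G2) ✓
  (2,3) → (φ(2),φ(3)) = (1,7) ∈ E(G2) ✓
  (2,5) → (φ(2),φ(5)) = (7,10) ∈ E(G2) ✓
  (2,6) → (φ(2),φ(6)) = (3,7) ∈ E(G2) ✓
  (2,8) → (φ(2),φ(8)) = (5,7) ∈ E(G2) ✓
  (3,4) → (φ(3),φ(4)) = (0,1) ∈ E(G2) ✓
  (3,8) → (φ(3),φ(8)) = (1,5) ∈ E(G2) ✓
  (3,10) → (φ(3),φ(10)) = (1,9) ∈ E(G2) ✓
  (4,5) → (φ(4),φ(5)) = (0,10) ∈ E(G2) ✓
  (4,8) → (φ(4),φ(8)) = (0,5) ∈ E(G2) ✓
  (5,7) → (φ(5),φ(7)) = (2,10) ∈ E(G2) ✓
  (6,7) → (φ(6),φ(7)) = (2,3) ∈ E(G2) ✓
  (6,8) → (φ(6),φ(8)) = (3,5) ∈ E(G2) ✓
  (9,10) → (φ(9),φ(10)) = (8,9) ∈ E(G2) ✓
All 23 edges of G1 map to edges of G2, and |E(G1)| = |E(G2)| = 23, so φ is a bijection on edges as well as vertices. Hence G1 ≅ G2.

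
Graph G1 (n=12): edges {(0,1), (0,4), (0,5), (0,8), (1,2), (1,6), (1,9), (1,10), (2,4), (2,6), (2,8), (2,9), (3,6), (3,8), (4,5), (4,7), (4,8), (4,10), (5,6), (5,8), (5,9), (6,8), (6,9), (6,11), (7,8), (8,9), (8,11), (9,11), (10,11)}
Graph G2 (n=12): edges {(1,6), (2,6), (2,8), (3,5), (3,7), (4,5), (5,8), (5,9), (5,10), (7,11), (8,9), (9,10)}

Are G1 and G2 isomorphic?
No, not isomorphic

The graphs are NOT isomorphic.

Connected components of G1: 1 component(s) with vertex sets [[0, 1, 2, 3, 4, 5, 6, 7, 8, 9, 10, 11]], sizes [12].
Connected components of G2: 2 component(s) with vertex sets [[0], [1, 2, 3, 4, 5, 6, 7, 8, 9, 10, 11]], sizes [1, 11].
The number of connected components (and the multiset of component sizes) is an isomorphism invariant — an isomorphism maps each component of G1 bijectively onto a component of G2. Since G1 has 1 component(s) and G2 has 2, they cannot be isomorphic.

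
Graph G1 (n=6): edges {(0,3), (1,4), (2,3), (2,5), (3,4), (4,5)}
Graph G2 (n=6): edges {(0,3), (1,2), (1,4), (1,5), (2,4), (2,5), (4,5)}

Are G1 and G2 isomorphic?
No, not isomorphic

The graphs are NOT isomorphic.

Degrees in G1: deg(0)=1, deg(1)=1, deg(2)=2, deg(3)=3, deg(4)=3, deg(5)=2.
Sorted degree sequence of G1: [3, 3, 2, 2, 1, 1].
Degrees in G2: deg(0)=1, deg(1)=3, deg(2)=3, deg(3)=1, deg(4)=3, deg(5)=3.
Sorted degree sequence of G2: [3, 3, 3, 3, 1, 1].
The (sorted) degree sequence is an isomorphism invariant, so since G1 and G2 have different degree sequences they cannot be isomorphic.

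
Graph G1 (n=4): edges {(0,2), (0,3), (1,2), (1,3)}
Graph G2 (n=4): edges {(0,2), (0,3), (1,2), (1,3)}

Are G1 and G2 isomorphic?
Yes, isomorphic

The graphs are isomorphic.
One valid mapping φ: V(G1) → V(G2): 0→1, 1→0, 2→3, 3→2

Verify φ preserves adjacency — for each edge of G1, its image is an edge of G2:
  (0,2) → (φ(0),φ(2)) = (1,3) ∈ E(G2) ✓
  (0,3) → (φ(0),φ(3)) = (1,2) ∈ E(G2) ✓
  (1,2) → (φ(1),φ(2)) = (0,3) ∈ E(G2) ✓
  (1,3) → (φ(1),φ(3)) = (0,2) ∈ E(G2) ✓
All 4 edges of G1 map to edges of G2, and |E(G1)| = |E(G2)| = 4, so φ is a bijection on edges as well as vertices. Hence G1 ≅ G2.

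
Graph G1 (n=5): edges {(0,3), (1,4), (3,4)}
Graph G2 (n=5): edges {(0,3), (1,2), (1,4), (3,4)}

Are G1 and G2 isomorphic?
No, not isomorphic

The graphs are NOT isomorphic.

Connected components of G1: 2 component(s) with vertex sets [[2], [0, 1, 3, 4]], sizes [1, 4].
Connected components of G2: 1 component(s) with vertex sets [[0, 1, 2, 3, 4]], sizes [5].
The number of connected components (and the multiset of component sizes) is an isomorphism invariant — an isomorphism maps each component of G1 bijectively onto a component of G2. Since G1 has 2 component(s) and G2 has 1, they cannot be isomorphic.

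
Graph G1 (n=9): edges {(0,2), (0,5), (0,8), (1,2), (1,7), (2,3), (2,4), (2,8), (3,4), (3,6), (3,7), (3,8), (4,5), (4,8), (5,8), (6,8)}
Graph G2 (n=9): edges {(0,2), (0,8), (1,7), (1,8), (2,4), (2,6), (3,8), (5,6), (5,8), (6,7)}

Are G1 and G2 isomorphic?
No, not isomorphic

The graphs are NOT isomorphic.

Degrees in G1: deg(0)=3, deg(1)=2, deg(2)=5, deg(3)=5, deg(4)=4, deg(5)=3, deg(6)=2, deg(7)=2, deg(8)=6.
Sorted degree sequence of G1: [6, 5, 5, 4, 3, 3, 2, 2, 2].
Degrees in G2: deg(0)=2, deg(1)=2, deg(2)=3, deg(3)=1, deg(4)=1, deg(5)=2, deg(6)=3, deg(7)=2, deg(8)=4.
Sorted degree sequence of G2: [4, 3, 3, 2, 2, 2, 2, 1, 1].
The (sorted) degree sequence is an isomorphism invariant, so since G1 and G2 have different degree sequences they cannot be isomorphic.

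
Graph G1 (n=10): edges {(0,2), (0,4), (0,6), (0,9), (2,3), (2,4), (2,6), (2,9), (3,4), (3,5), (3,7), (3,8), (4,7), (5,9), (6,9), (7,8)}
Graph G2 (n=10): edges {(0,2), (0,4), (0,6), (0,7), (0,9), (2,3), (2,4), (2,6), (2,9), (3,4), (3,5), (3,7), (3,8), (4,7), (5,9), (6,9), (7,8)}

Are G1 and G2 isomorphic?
No, not isomorphic

The graphs are NOT isomorphic.

Counting edges: G1 has 16 edge(s); G2 has 17 edge(s).
Edge count is an isomorphism invariant (a bijection on vertices induces a bijection on edges), so differing edge counts rule out isomorphism.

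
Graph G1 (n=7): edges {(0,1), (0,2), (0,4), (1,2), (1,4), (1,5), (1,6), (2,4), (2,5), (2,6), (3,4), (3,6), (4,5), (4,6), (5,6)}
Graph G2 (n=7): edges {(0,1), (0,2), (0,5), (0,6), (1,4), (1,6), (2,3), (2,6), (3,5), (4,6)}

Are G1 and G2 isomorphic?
No, not isomorphic

The graphs are NOT isomorphic.

Degrees in G1: deg(0)=3, deg(1)=5, deg(2)=5, deg(3)=2, deg(4)=6, deg(5)=4, deg(6)=5.
Sorted degree sequence of G1: [6, 5, 5, 5, 4, 3, 2].
Degrees in G2: deg(0)=4, deg(1)=3, deg(2)=3, deg(3)=2, deg(4)=2, deg(5)=2, deg(6)=4.
Sorted degree sequence of G2: [4, 4, 3, 3, 2, 2, 2].
The (sorted) degree sequence is an isomorphism invariant, so since G1 and G2 have different degree sequences they cannot be isomorphic.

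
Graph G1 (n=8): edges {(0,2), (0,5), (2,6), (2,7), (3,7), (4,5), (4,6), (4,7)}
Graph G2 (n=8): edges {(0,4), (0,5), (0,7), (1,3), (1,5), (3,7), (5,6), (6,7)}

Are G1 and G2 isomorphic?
Yes, isomorphic

The graphs are isomorphic.
One valid mapping φ: V(G1) → V(G2): 0→1, 1→2, 2→5, 3→4, 4→7, 5→3, 6→6, 7→0

Verify φ preserves adjacency — for each edge of G1, its image is an edge of G2:
  (0,2) → (φ(0),φ(2)) = (1,5) ∈ E(G2) ✓
  (0,5) → (φ(0),φ(5)) = (1,3) ∈ E(G2) ✓
  (2,6) → (φ(2),φ(6)) = (5,6) ∈ E(G2) ✓
  (2,7) → (φ(2),φ(7)) = (0,5) ∈ E(G2) ✓
  (3,7) → (φ(3),φ(7)) = (0,4) ∈ E(G2) ✓
  (4,5) → (φ(4),φ(5)) = (3,7) ∈ E(G2) ✓
  (4,6) → (φ(4),φ(6)) = (6,7) ∈ E(G2) ✓
  (4,7) → (φ(4),φ(7)) = (0,7) ∈ E(G2) ✓
All 8 edges of G1 map to edges of G2, and |E(G1)| = |E(G2)| = 8, so φ is a bijection on edges as well as vertices. Hence G1 ≅ G2.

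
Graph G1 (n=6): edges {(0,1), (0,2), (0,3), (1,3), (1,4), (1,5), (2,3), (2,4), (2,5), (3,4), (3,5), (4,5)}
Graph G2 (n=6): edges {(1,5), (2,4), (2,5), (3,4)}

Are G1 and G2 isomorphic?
No, not isomorphic

The graphs are NOT isomorphic.

Degrees in G1: deg(0)=3, deg(1)=4, deg(2)=4, deg(3)=5, deg(4)=4, deg(5)=4.
Sorted degree sequence of G1: [5, 4, 4, 4, 4, 3].
Degrees in G2: deg(0)=0, deg(1)=1, deg(2)=2, deg(3)=1, deg(4)=2, deg(5)=2.
Sorted degree sequence of G2: [2, 2, 2, 1, 1, 0].
The (sorted) degree sequence is an isomorphism invariant, so since G1 and G2 have different degree sequences they cannot be isomorphic.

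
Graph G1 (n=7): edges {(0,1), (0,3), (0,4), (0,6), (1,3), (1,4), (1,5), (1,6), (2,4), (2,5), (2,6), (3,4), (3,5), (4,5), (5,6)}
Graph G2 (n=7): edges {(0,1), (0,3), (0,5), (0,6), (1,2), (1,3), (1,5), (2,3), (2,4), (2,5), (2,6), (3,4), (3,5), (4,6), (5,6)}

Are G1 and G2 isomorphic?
Yes, isomorphic

The graphs are isomorphic.
One valid mapping φ: V(G1) → V(G2): 0→0, 1→5, 2→4, 3→1, 4→3, 5→2, 6→6

Verify φ preserves adjacency — for each edge of G1, its image is an edge of G2:
  (0,1) → (φ(0),φ(1)) = (0,5) ∈ E(G2) ✓
  (0,3) → (φ(0),φ(3)) = (0,1) ∈ E(G2) ✓
  (0,4) → (φ(0),φ(4)) = (0,3) ∈ E(G2) ✓
  (0,6) → (φ(0),φ(6)) = (0,6) ∈ E(G2) ✓
  (1,3) → (φ(1),φ(3)) = (1,5) ∈ E(G2) ✓
  (1,4) → (φ(1),φ(4)) = (3,5) ∈ E(G2) ✓
  (1,5) → (φ(1),φ(5)) = (2,5) ∈ E(G2) ✓
  (1,6) → (φ(1),φ(6)) = (5,6) ∈ E(G2) ✓
  (2,4) → (φ(2),φ(4)) = (3,4) ∈ E(G2) ✓
  (2,5) → (φ(2),φ(5)) = (2,4) ∈ E(G2) ✓
  (2,6) → (φ(2),φ(6)) = (4,6) ∈ E(G2) ✓
  (3,4) → (φ(3),φ(4)) = (1,3) ∈ E(G2) ✓
  (3,5) → (φ(3),φ(5)) = (1,2) ∈ E(G2) ✓
  (4,5) → (φ(4),φ(5)) = (2,3) ∈ E(G2) ✓
  (5,6) → (φ(5),φ(6)) = (2,6) ∈ E(G2) ✓
All 15 edges of G1 map to edges of G2, and |E(G1)| = |E(G2)| = 15, so φ is a bijection on edges as well as vertices. Hence G1 ≅ G2.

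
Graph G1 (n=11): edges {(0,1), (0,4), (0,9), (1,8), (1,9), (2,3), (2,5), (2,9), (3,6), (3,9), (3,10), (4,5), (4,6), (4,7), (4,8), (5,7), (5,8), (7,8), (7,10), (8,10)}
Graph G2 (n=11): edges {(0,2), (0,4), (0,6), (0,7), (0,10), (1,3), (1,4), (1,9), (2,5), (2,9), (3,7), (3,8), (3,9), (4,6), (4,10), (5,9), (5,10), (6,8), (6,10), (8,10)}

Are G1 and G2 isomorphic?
Yes, isomorphic

The graphs are isomorphic.
One valid mapping φ: V(G1) → V(G2): 0→2, 1→5, 2→1, 3→3, 4→0, 5→4, 6→7, 7→6, 8→10, 9→9, 10→8

Verify φ preserves adjacency — for each edge of G1, its image is an edge of G2:
  (0,1) → (φ(0),φ(1)) = (2,5) ∈ E(G2) ✓
  (0,4) → (φ(0),φ(4)) = (0,2) ∈ E(G2) ✓
  (0,9) → (φ(0),φ(9)) = (2,9) ∈ E(G2) ✓
  (1,8) → (φ(1),φ(8)) = (5,10) ∈ E(G2) ✓
  (1,9) → (φ(1),φ(9)) = (5,9) ∈ E(G2) ✓
  (2,3) → (φ(2),φ(3)) = (1,3) ∈ E(G2) ✓
  (2,5) → (φ(2),φ(5)) = (1,4) ∈ E(G2) ✓
  (2,9) → (φ(2),φ(9)) = (1,9) ∈ E(G2) ✓
  (3,6) → (φ(3),φ(6)) = (3,7) ∈ E(G2) ✓
  (3,9) → (φ(3),φ(9)) = (3,9) ∈ E(G2) ✓
  (3,10) → (φ(3),φ(10)) = (3,8) ∈ E(G2) ✓
  (4,5) → (φ(4),φ(5)) = (0,4) ∈ E(G2) ✓
  (4,6) → (φ(4),φ(6)) = (0,7) ∈ E(G2) ✓
  (4,7) → (φ(4),φ(7)) = (0,6) ∈ E(G2) ✓
  (4,8) → (φ(4),φ(8)) = (0,10) ∈ E(G2) ✓
  (5,7) → (φ(5),φ(7)) = (4,6) ∈ E(G2) ✓
  (5,8) → (φ(5),φ(8)) = (4,10) ∈ E(G2) ✓
  (7,8) → (φ(7),φ(8)) = (6,10) ∈ E(G2) ✓
  (7,10) → (φ(7),φ(10)) = (6,8) ∈ E(G2) ✓
  (8,10) → (φ(8),φ(10)) = (8,10) ∈ E(G2) ✓
All 20 edges of G1 map to edges of G2, and |E(G1)| = |E(G2)| = 20, so φ is a bijection on edges as well as vertices. Hence G1 ≅ G2.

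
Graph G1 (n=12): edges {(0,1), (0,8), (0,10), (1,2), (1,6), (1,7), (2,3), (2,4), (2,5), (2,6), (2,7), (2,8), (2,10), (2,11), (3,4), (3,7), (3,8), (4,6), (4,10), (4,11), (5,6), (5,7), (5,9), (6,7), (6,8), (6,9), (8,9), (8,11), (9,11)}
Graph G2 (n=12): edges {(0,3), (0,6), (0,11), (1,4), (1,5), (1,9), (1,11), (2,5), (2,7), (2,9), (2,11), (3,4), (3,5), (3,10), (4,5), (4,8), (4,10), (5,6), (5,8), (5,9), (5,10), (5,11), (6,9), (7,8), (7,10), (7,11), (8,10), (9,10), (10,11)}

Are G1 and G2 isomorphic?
Yes, isomorphic

The graphs are isomorphic.
One valid mapping φ: V(G1) → V(G2): 0→0, 1→3, 2→5, 3→1, 4→9, 5→8, 6→10, 7→4, 8→11, 9→7, 10→6, 11→2

Verify φ preserves adjacency — for each edge of G1, its image is an edge of G2:
  (0,1) → (φ(0),φ(1)) = (0,3) ∈ E(G2) ✓
  (0,8) → (φ(0),φ(8)) = (0,11) ∈ E(G2) ✓
  (0,10) → (φ(0),φ(10)) = (0,6) ∈ E(G2) ✓
  (1,2) → (φ(1),φ(2)) = (3,5) ∈ E(G2) ✓
  (1,6) → (φ(1),φ(6)) = (3,10) ∈ E(G2) ✓
  (1,7) → (φ(1),φ(7)) = (3,4) ∈ E(G2) ✓
  (2,3) → (φ(2),φ(3)) = (1,5) ∈ E(G2) ✓
  (2,4) → (φ(2),φ(4)) = (5,9) ∈ E(G2) ✓
  (2,5) → (φ(2),φ(5)) = (5,8) ∈ E(G2) ✓
  (2,6) → (φ(2),φ(6)) = (5,10) ∈ E(G2) ✓
  (2,7) → (φ(2),φ(7)) = (4,5) ∈ E(G2) ✓
  (2,8) → (φ(2),φ(8)) = (5,11) ∈ E(G2) ✓
  (2,10) → (φ(2),φ(10)) = (5,6) ∈ E(G2) ✓
  (2,11) → (φ(2),φ(11)) = (2,5) ∈ E(G2) ✓
  (3,4) → (φ(3),φ(4)) = (1,9) ∈ E(G2) ✓
  (3,7) → (φ(3),φ(7)) = (1,4) ∈ E(G2) ✓
  (3,8) → (φ(3),φ(8)) = (1,11) ∈ E(G2) ✓
  (4,6) → (φ(4),φ(6)) = (9,10) ∈ E(G2) ✓
  (4,10) → (φ(4),φ(10)) = (6,9) ∈ E(G2) ✓
  (4,11) → (φ(4),φ(11)) = (2,9) ∈ E(G2) ✓
  (5,6) → (φ(5),φ(6)) = (8,10) ∈ E(G2) ✓
  (5,7) → (φ(5),φ(7)) = (4,8) ∈ E(G2) ✓
  (5,9) → (φ(5),φ(9)) = (7,8) ∈ E(G2) ✓
  (6,7) → (φ(6),φ(7)) = (4,10) ∈ E(G2) ✓
  (6,8) → (φ(6),φ(8)) = (10,11) ∈ E(G2) ✓
  (6,9) → (φ(6),φ(9)) = (7,10) ∈ E(G2) ✓
  (8,9) → (φ(8),φ(9)) = (7,11) ∈ E(G2) ✓
  (8,11) → (φ(8),φ(11)) = (2,11) ∈ E(G2) ✓
  (9,11) → (φ(9),φ(11)) = (2,7) ∈ E(G2) ✓
All 29 edges of G1 map to edges of G2, and |E(G1)| = |E(G2)| = 29, so φ is a bijection on edges as well as vertices. Hence G1 ≅ G2.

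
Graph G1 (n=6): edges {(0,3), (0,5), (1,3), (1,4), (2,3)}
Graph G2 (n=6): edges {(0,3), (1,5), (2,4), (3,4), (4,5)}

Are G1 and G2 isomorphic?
Yes, isomorphic

The graphs are isomorphic.
One valid mapping φ: V(G1) → V(G2): 0→3, 1→5, 2→2, 3→4, 4→1, 5→0

Verify φ preserves adjacency — for each edge of G1, its image is an edge of G2:
  (0,3) → (φ(0),φ(3)) = (3,4) ∈ E(G2) ✓
  (0,5) → (φ(0),φ(5)) = (0,3) ∈ E(G2) ✓
  (1,3) → (φ(1),φ(3)) = (4,5) ∈ E(G2) ✓
  (1,4) → (φ(1),φ(4)) = (1,5) ∈ E(G2) ✓
  (2,3) → (φ(2),φ(3)) = (2,4) ∈ E(G2) ✓
All 5 edges of G1 map to edges of G2, and |E(G1)| = |E(G2)| = 5, so φ is a bijection on edges as well as vertices. Hence G1 ≅ G2.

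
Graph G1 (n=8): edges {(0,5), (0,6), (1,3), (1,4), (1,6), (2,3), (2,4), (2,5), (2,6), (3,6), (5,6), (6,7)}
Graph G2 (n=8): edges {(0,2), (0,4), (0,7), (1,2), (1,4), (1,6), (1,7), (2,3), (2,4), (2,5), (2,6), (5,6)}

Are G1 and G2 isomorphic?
Yes, isomorphic

The graphs are isomorphic.
One valid mapping φ: V(G1) → V(G2): 0→5, 1→0, 2→1, 3→4, 4→7, 5→6, 6→2, 7→3

Verify φ preserves adjacency — for each edge of G1, its image is an edge of G2:
  (0,5) → (φ(0),φ(5)) = (5,6) ∈ E(G2) ✓
  (0,6) → (φ(0),φ(6)) = (2,5) ∈ E(G2) ✓
  (1,3) → (φ(1),φ(3)) = (0,4) ∈ E(G2) ✓
  (1,4) → (φ(1),φ(4)) = (0,7) ∈ E(G2) ✓
  (1,6) → (φ(1),φ(6)) = (0,2) ∈ E(G2) ✓
  (2,3) → (φ(2),φ(3)) = (1,4) ∈ E(G2) ✓
  (2,4) → (φ(2),φ(4)) = (1,7) ∈ E(G2) ✓
  (2,5) → (φ(2),φ(5)) = (1,6) ∈ E(G2) ✓
  (2,6) → (φ(2),φ(6)) = (1,2) ∈ E(G2) ✓
  (3,6) → (φ(3),φ(6)) = (2,4) ∈ E(G2) ✓
  (5,6) → (φ(5),φ(6)) = (2,6) ∈ E(G2) ✓
  (6,7) → (φ(6),φ(7)) = (2,3) ∈ E(G2) ✓
All 12 edges of G1 map to edges of G2, and |E(G1)| = |E(G2)| = 12, so φ is a bijection on edges as well as vertices. Hence G1 ≅ G2.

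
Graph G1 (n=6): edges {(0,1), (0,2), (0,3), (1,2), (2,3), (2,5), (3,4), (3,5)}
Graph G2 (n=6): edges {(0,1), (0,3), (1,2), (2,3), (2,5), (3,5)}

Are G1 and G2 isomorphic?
No, not isomorphic

The graphs are NOT isomorphic.

Counting edges: G1 has 8 edge(s); G2 has 6 edge(s).
Edge count is an isomorphism invariant (a bijection on vertices induces a bijection on edges), so differing edge counts rule out isomorphism.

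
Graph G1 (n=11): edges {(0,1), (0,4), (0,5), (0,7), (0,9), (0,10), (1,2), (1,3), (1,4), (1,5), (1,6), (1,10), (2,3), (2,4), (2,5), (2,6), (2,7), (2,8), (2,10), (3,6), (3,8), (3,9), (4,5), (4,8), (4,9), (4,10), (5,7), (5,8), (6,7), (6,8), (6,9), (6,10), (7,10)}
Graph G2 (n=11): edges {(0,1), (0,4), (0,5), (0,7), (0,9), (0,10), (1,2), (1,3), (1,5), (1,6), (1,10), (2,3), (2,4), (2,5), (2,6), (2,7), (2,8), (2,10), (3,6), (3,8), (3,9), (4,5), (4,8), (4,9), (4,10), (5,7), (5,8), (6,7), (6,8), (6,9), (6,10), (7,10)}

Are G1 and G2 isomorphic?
No, not isomorphic

The graphs are NOT isomorphic.

Counting edges: G1 has 33 edge(s); G2 has 32 edge(s).
Edge count is an isomorphism invariant (a bijection on vertices induces a bijection on edges), so differing edge counts rule out isomorphism.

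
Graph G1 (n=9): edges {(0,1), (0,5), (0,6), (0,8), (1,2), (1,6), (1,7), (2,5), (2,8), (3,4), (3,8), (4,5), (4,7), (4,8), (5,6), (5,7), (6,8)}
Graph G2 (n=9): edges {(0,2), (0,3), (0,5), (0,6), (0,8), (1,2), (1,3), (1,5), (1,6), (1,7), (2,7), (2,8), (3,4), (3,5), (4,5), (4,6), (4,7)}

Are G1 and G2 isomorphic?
Yes, isomorphic

The graphs are isomorphic.
One valid mapping φ: V(G1) → V(G2): 0→3, 1→4, 2→6, 3→8, 4→2, 5→1, 6→5, 7→7, 8→0

Verify φ preserves adjacency — for each edge of G1, its image is an edge of G2:
  (0,1) → (φ(0),φ(1)) = (3,4) ∈ E(G2) ✓
  (0,5) → (φ(0),φ(5)) = (1,3) ∈ E(G2) ✓
  (0,6) → (φ(0),φ(6)) = (3,5) ∈ E(G2) ✓
  (0,8) → (φ(0),φ(8)) = (0,3) ∈ E(G2) ✓
  (1,2) → (φ(1),φ(2)) = (4,6) ∈ E(G2) ✓
  (1,6) → (φ(1),φ(6)) = (4,5) ∈ E(G2) ✓
  (1,7) → (φ(1),φ(7)) = (4,7) ∈ E(G2) ✓
  (2,5) → (φ(2),φ(5)) = (1,6) ∈ E(G2) ✓
  (2,8) → (φ(2),φ(8)) = (0,6) ∈ E(G2) ✓
  (3,4) → (φ(3),φ(4)) = (2,8) ∈ E(G2) ✓
  (3,8) → (φ(3),φ(8)) = (0,8) ∈ E(G2) ✓
  (4,5) → (φ(4),φ(5)) = (1,2) ∈ E(G2) ✓
  (4,7) → (φ(4),φ(7)) = (2,7) ∈ E(G2) ✓
  (4,8) → (φ(4),φ(8)) = (0,2) ∈ E(G2) ✓
  (5,6) → (φ(5),φ(6)) = (1,5) ∈ E(G2) ✓
  (5,7) → (φ(5),φ(7)) = (1,7) ∈ E(G2) ✓
  (6,8) → (φ(6),φ(8)) = (0,5) ∈ E(G2) ✓
All 17 edges of G1 map to edges of G2, and |E(G1)| = |E(G2)| = 17, so φ is a bijection on edges as well as vertices. Hence G1 ≅ G2.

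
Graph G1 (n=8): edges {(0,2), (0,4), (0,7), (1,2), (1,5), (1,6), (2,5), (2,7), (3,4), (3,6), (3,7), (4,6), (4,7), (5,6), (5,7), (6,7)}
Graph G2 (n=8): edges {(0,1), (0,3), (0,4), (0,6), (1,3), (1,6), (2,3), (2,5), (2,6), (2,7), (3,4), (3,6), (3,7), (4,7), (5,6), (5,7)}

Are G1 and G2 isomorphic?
Yes, isomorphic

The graphs are isomorphic.
One valid mapping φ: V(G1) → V(G2): 0→4, 1→5, 2→7, 3→1, 4→0, 5→2, 6→6, 7→3

Verify φ preserves adjacency — for each edge of G1, its image is an edge of G2:
  (0,2) → (φ(0),φ(2)) = (4,7) ∈ E(G2) ✓
  (0,4) → (φ(0),φ(4)) = (0,4) ∈ E(G2) ✓
  (0,7) → (φ(0),φ(7)) = (3,4) ∈ E(G2) ✓
  (1,2) → (φ(1),φ(2)) = (5,7) ∈ E(G2) ✓
  (1,5) → (φ(1),φ(5)) = (2,5) ∈ E(G2) ✓
  (1,6) → (φ(1),φ(6)) = (5,6) ∈ E(G2) ✓
  (2,5) → (φ(2),φ(5)) = (2,7) ∈ E(G2) ✓
  (2,7) → (φ(2),φ(7)) = (3,7) ∈ E(G2) ✓
  (3,4) → (φ(3),φ(4)) = (0,1) ∈ E(G2) ✓
  (3,6) → (φ(3),φ(6)) = (1,6) ∈ E(G2) ✓
  (3,7) → (φ(3),φ(7)) = (1,3) ∈ E(G2) ✓
  (4,6) → (φ(4),φ(6)) = (0,6) ∈ E(G2) ✓
  (4,7) → (φ(4),φ(7)) = (0,3) ∈ E(G2) ✓
  (5,6) → (φ(5),φ(6)) = (2,6) ∈ E(G2) ✓
  (5,7) → (φ(5),φ(7)) = (2,3) ∈ E(G2) ✓
  (6,7) → (φ(6),φ(7)) = (3,6) ∈ E(G2) ✓
All 16 edges of G1 map to edges of G2, and |E(G1)| = |E(G2)| = 16, so φ is a bijection on edges as well as vertices. Hence G1 ≅ G2.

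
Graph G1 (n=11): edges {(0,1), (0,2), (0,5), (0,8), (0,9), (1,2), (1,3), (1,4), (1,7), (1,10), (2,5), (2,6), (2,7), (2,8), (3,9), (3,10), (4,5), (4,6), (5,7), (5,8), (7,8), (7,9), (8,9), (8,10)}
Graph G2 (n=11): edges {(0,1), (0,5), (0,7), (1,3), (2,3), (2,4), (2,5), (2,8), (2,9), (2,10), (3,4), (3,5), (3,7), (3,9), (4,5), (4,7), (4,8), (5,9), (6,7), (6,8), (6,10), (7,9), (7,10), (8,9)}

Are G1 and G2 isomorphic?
Yes, isomorphic

The graphs are isomorphic.
One valid mapping φ: V(G1) → V(G2): 0→9, 1→7, 2→3, 3→6, 4→0, 5→5, 6→1, 7→4, 8→2, 9→8, 10→10

Verify φ preserves adjacency — for each edge of G1, its image is an edge of G2:
  (0,1) → (φ(0),φ(1)) = (7,9) ∈ E(G2) ✓
  (0,2) → (φ(0),φ(2)) = (3,9) ∈ E(G2) ✓
  (0,5) → (φ(0),φ(5)) = (5,9) ∈ E(G2) ✓
  (0,8) → (φ(0),φ(8)) = (2,9) ∈ E(G2) ✓
  (0,9) → (φ(0),φ(9)) = (8,9) ∈ E(G2) ✓
  (1,2) → (φ(1),φ(2)) = (3,7) ∈ E(G2) ✓
  (1,3) → (φ(1),φ(3)) = (6,7) ∈ E(G2) ✓
  (1,4) → (φ(1),φ(4)) = (0,7) ∈ E(G2) ✓
  (1,7) → (φ(1),φ(7)) = (4,7) ∈ E(G2) ✓
  (1,10) → (φ(1),φ(10)) = (7,10) ∈ E(G2) ✓
  (2,5) → (φ(2),φ(5)) = (3,5) ∈ E(G2) ✓
  (2,6) → (φ(2),φ(6)) = (1,3) ∈ E(G2) ✓
  (2,7) → (φ(2),φ(7)) = (3,4) ∈ E(G2) ✓
  (2,8) → (φ(2),φ(8)) = (2,3) ∈ E(G2) ✓
  (3,9) → (φ(3),φ(9)) = (6,8) ∈ E(G2) ✓
  (3,10) → (φ(3),φ(10)) = (6,10) ∈ E(G2) ✓
  (4,5) → (φ(4),φ(5)) = (0,5) ∈ E(G2) ✓
  (4,6) → (φ(4),φ(6)) = (0,1) ∈ E(G2) ✓
  (5,7) → (φ(5),φ(7)) = (4,5) ∈ E(G2) ✓
  (5,8) → (φ(5),φ(8)) = (2,5) ∈ E(G2) ✓
  (7,8) → (φ(7),φ(8)) = (2,4) ∈ E(G2) ✓
  (7,9) → (φ(7),φ(9)) = (4,8) ∈ E(G2) ✓
  (8,9) → (φ(8),φ(9)) = (2,8) ∈ E(G2) ✓
  (8,10) → (φ(8),φ(10)) = (2,10) ∈ E(G2) ✓
All 24 edges of G1 map to edges of G2, and |E(G1)| = |E(G2)| = 24, so φ is a bijection on edges as well as vertices. Hence G1 ≅ G2.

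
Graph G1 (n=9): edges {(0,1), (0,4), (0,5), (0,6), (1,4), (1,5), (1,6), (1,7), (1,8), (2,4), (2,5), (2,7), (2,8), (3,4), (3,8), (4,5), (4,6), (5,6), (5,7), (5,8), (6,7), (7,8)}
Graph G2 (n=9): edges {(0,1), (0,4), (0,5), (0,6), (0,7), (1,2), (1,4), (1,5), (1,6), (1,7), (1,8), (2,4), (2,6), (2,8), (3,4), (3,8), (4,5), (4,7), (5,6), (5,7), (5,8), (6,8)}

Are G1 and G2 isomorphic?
Yes, isomorphic

The graphs are isomorphic.
One valid mapping φ: V(G1) → V(G2): 0→7, 1→5, 2→2, 3→3, 4→4, 5→1, 6→0, 7→6, 8→8

Verify φ preserves adjacency — for each edge of G1, its image is an edge of G2:
  (0,1) → (φ(0),φ(1)) = (5,7) ∈ E(G2) ✓
  (0,4) → (φ(0),φ(4)) = (4,7) ∈ E(G2) ✓
  (0,5) → (φ(0),φ(5)) = (1,7) ∈ E(G2) ✓
  (0,6) → (φ(0),φ(6)) = (0,7) ∈ E(G2) ✓
  (1,4) → (φ(1),φ(4)) = (4,5) ∈ E(G2) ✓
  (1,5) → (φ(1),φ(5)) = (1,5) ∈ E(G2) ✓
  (1,6) → (φ(1),φ(6)) = (0,5) ∈ E(G2) ✓
  (1,7) → (φ(1),φ(7)) = (5,6) ∈ E(G2) ✓
  (1,8) → (φ(1),φ(8)) = (5,8) ∈ E(G2) ✓
  (2,4) → (φ(2),φ(4)) = (2,4) ∈ E(G2) ✓
  (2,5) → (φ(2),φ(5)) = (1,2) ∈ E(G2) ✓
  (2,7) → (φ(2),φ(7)) = (2,6) ∈ E(G2) ✓
  (2,8) → (φ(2),φ(8)) = (2,8) ∈ E(G2) ✓
  (3,4) → (φ(3),φ(4)) = (3,4) ∈ E(G2) ✓
  (3,8) → (φ(3),φ(8)) = (3,8) ∈ E(G2) ✓
  (4,5) → (φ(4),φ(5)) = (1,4) ∈ E(G2) ✓
  (4,6) → (φ(4),φ(6)) = (0,4) ∈ E(G2) ✓
  (5,6) → (φ(5),φ(6)) = (0,1) ∈ E(G2) ✓
  (5,7) → (φ(5),φ(7)) = (1,6) ∈ E(G2) ✓
  (5,8) → (φ(5),φ(8)) = (1,8) ∈ E(G2) ✓
  (6,7) → (φ(6),φ(7)) = (0,6) ∈ E(G2) ✓
  (7,8) → (φ(7),φ(8)) = (6,8) ∈ E(G2) ✓
All 22 edges of G1 map to edges of G2, and |E(G1)| = |E(G2)| = 22, so φ is a bijection on edges as well as vertices. Hence G1 ≅ G2.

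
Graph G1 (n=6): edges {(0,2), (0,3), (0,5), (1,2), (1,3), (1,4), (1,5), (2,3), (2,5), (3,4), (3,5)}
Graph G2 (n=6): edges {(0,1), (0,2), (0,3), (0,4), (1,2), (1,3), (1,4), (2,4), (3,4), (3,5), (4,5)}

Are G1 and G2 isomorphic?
Yes, isomorphic

The graphs are isomorphic.
One valid mapping φ: V(G1) → V(G2): 0→2, 1→3, 2→1, 3→4, 4→5, 5→0

Verify φ preserves adjacency — for each edge of G1, its image is an edge of G2:
  (0,2) → (φ(0),φ(2)) = (1,2) ∈ E(G2) ✓
  (0,3) → (φ(0),φ(3)) = (2,4) ∈ E(G2) ✓
  (0,5) → (φ(0),φ(5)) = (0,2) ∈ E(G2) ✓
  (1,2) → (φ(1),φ(2)) = (1,3) ∈ E(G2) ✓
  (1,3) → (φ(1),φ(3)) = (3,4) ∈ E(G2) ✓
  (1,4) → (φ(1),φ(4)) = (3,5) ∈ E(G2) ✓
  (1,5) → (φ(1),φ(5)) = (0,3) ∈ E(G2) ✓
  (2,3) → (φ(2),φ(3)) = (1,4) ∈ E(G2) ✓
  (2,5) → (φ(2),φ(5)) = (0,1) ∈ E(G2) ✓
  (3,4) → (φ(3),φ(4)) = (4,5) ∈ E(G2) ✓
  (3,5) → (φ(3),φ(5)) = (0,4) ∈ E(G2) ✓
All 11 edges of G1 map to edges of G2, and |E(G1)| = |E(G2)| = 11, so φ is a bijection on edges as well as vertices. Hence G1 ≅ G2.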